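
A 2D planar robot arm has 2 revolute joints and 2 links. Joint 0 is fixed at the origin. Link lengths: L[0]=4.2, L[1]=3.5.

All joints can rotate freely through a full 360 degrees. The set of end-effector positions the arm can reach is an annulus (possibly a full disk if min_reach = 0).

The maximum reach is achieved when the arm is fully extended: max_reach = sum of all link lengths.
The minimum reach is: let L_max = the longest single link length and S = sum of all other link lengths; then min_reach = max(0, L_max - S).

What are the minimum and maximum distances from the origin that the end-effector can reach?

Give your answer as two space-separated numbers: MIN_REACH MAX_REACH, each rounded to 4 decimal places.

Answer: 0.7000 7.7000

Derivation:
Link lengths: [4.2, 3.5]
max_reach = 4.2 + 3.5 = 7.7
L_max = max([4.2, 3.5]) = 4.2
S (sum of others) = 7.7 - 4.2 = 3.5
min_reach = max(0, 4.2 - 3.5) = max(0, 0.7) = 0.7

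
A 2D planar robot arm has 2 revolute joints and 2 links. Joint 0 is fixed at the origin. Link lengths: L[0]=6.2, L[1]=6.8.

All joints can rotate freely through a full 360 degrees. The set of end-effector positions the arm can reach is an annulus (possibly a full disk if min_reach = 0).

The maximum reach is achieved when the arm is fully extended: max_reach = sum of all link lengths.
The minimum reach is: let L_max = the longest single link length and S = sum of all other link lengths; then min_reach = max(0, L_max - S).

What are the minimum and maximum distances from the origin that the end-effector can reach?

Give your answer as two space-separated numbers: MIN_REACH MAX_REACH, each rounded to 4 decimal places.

Answer: 0.6000 13.0000

Derivation:
Link lengths: [6.2, 6.8]
max_reach = 6.2 + 6.8 = 13
L_max = max([6.2, 6.8]) = 6.8
S (sum of others) = 13 - 6.8 = 6.2
min_reach = max(0, 6.8 - 6.2) = max(0, 0.6) = 0.6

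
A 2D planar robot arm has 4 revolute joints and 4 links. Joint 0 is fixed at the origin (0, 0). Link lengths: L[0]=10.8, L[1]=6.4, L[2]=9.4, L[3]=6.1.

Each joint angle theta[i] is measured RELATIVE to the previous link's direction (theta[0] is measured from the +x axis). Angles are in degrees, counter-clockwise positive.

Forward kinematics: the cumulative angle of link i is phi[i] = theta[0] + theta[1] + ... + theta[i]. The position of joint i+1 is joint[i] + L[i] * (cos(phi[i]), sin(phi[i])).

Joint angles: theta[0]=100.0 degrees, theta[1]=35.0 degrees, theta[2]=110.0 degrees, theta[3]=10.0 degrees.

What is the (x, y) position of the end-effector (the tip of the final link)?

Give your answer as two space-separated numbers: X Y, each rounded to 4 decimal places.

joint[0] = (0.0000, 0.0000)  (base)
link 0: phi[0] = 100 = 100 deg
  cos(100 deg) = -0.1736, sin(100 deg) = 0.9848
  joint[1] = (0.0000, 0.0000) + 10.8 * (-0.1736, 0.9848) = (0.0000 + -1.8754, 0.0000 + 10.6359) = (-1.8754, 10.6359)
link 1: phi[1] = 100 + 35 = 135 deg
  cos(135 deg) = -0.7071, sin(135 deg) = 0.7071
  joint[2] = (-1.8754, 10.6359) + 6.4 * (-0.7071, 0.7071) = (-1.8754 + -4.5255, 10.6359 + 4.5255) = (-6.4009, 15.1614)
link 2: phi[2] = 100 + 35 + 110 = 245 deg
  cos(245 deg) = -0.4226, sin(245 deg) = -0.9063
  joint[3] = (-6.4009, 15.1614) + 9.4 * (-0.4226, -0.9063) = (-6.4009 + -3.9726, 15.1614 + -8.5193) = (-10.3735, 6.6421)
link 3: phi[3] = 100 + 35 + 110 + 10 = 255 deg
  cos(255 deg) = -0.2588, sin(255 deg) = -0.9659
  joint[4] = (-10.3735, 6.6421) + 6.1 * (-0.2588, -0.9659) = (-10.3735 + -1.5788, 6.6421 + -5.8921) = (-11.9523, 0.7500)
End effector: (-11.9523, 0.7500)

Answer: -11.9523 0.7500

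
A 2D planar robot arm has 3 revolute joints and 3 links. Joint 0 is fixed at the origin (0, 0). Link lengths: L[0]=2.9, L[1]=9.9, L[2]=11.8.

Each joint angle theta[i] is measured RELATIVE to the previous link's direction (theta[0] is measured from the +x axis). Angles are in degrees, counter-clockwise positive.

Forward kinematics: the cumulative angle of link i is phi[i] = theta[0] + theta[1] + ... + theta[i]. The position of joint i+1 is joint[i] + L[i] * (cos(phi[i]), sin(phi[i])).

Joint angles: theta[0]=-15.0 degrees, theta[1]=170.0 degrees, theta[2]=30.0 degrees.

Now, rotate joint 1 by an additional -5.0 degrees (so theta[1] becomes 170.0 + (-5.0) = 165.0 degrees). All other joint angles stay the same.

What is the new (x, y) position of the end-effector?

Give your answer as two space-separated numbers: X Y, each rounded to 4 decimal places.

Answer: -17.5725 4.1994

Derivation:
joint[0] = (0.0000, 0.0000)  (base)
link 0: phi[0] = -15 = -15 deg
  cos(-15 deg) = 0.9659, sin(-15 deg) = -0.2588
  joint[1] = (0.0000, 0.0000) + 2.9 * (0.9659, -0.2588) = (0.0000 + 2.8012, 0.0000 + -0.7506) = (2.8012, -0.7506)
link 1: phi[1] = -15 + 165 = 150 deg
  cos(150 deg) = -0.8660, sin(150 deg) = 0.5000
  joint[2] = (2.8012, -0.7506) + 9.9 * (-0.8660, 0.5000) = (2.8012 + -8.5737, -0.7506 + 4.9500) = (-5.7725, 4.1994)
link 2: phi[2] = -15 + 165 + 30 = 180 deg
  cos(180 deg) = -1.0000, sin(180 deg) = 0.0000
  joint[3] = (-5.7725, 4.1994) + 11.8 * (-1.0000, 0.0000) = (-5.7725 + -11.8000, 4.1994 + 0.0000) = (-17.5725, 4.1994)
End effector: (-17.5725, 4.1994)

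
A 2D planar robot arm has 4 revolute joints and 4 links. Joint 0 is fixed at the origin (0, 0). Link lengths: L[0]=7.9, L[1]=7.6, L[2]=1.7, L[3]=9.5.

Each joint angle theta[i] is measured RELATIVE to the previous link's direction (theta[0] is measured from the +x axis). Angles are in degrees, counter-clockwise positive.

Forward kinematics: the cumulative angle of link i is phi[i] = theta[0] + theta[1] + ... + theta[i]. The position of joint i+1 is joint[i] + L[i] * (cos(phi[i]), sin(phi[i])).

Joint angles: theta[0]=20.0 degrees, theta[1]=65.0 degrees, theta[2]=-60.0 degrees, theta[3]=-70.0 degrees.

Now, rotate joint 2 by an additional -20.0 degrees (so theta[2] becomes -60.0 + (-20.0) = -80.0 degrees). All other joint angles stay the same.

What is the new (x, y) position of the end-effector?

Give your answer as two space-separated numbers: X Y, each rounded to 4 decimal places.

Answer: 13.7944 1.8113

Derivation:
joint[0] = (0.0000, 0.0000)  (base)
link 0: phi[0] = 20 = 20 deg
  cos(20 deg) = 0.9397, sin(20 deg) = 0.3420
  joint[1] = (0.0000, 0.0000) + 7.9 * (0.9397, 0.3420) = (0.0000 + 7.4236, 0.0000 + 2.7020) = (7.4236, 2.7020)
link 1: phi[1] = 20 + 65 = 85 deg
  cos(85 deg) = 0.0872, sin(85 deg) = 0.9962
  joint[2] = (7.4236, 2.7020) + 7.6 * (0.0872, 0.9962) = (7.4236 + 0.6624, 2.7020 + 7.5711) = (8.0860, 10.2730)
link 2: phi[2] = 20 + 65 + -80 = 5 deg
  cos(5 deg) = 0.9962, sin(5 deg) = 0.0872
  joint[3] = (8.0860, 10.2730) + 1.7 * (0.9962, 0.0872) = (8.0860 + 1.6935, 10.2730 + 0.1482) = (9.7795, 10.4212)
link 3: phi[3] = 20 + 65 + -80 + -70 = -65 deg
  cos(-65 deg) = 0.4226, sin(-65 deg) = -0.9063
  joint[4] = (9.7795, 10.4212) + 9.5 * (0.4226, -0.9063) = (9.7795 + 4.0149, 10.4212 + -8.6099) = (13.7944, 1.8113)
End effector: (13.7944, 1.8113)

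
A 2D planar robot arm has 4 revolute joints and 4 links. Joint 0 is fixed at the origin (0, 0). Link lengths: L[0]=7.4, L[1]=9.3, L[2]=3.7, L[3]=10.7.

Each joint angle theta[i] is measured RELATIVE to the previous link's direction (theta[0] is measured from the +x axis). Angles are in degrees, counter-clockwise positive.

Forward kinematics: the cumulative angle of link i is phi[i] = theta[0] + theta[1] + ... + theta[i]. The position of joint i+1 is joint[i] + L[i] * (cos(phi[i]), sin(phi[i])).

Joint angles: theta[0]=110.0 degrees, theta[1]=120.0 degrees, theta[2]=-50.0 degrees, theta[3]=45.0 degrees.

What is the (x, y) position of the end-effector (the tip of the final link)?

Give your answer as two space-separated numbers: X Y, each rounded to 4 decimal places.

Answer: -19.7749 -7.7365

Derivation:
joint[0] = (0.0000, 0.0000)  (base)
link 0: phi[0] = 110 = 110 deg
  cos(110 deg) = -0.3420, sin(110 deg) = 0.9397
  joint[1] = (0.0000, 0.0000) + 7.4 * (-0.3420, 0.9397) = (0.0000 + -2.5309, 0.0000 + 6.9537) = (-2.5309, 6.9537)
link 1: phi[1] = 110 + 120 = 230 deg
  cos(230 deg) = -0.6428, sin(230 deg) = -0.7660
  joint[2] = (-2.5309, 6.9537) + 9.3 * (-0.6428, -0.7660) = (-2.5309 + -5.9779, 6.9537 + -7.1242) = (-8.5089, -0.1705)
link 2: phi[2] = 110 + 120 + -50 = 180 deg
  cos(180 deg) = -1.0000, sin(180 deg) = 0.0000
  joint[3] = (-8.5089, -0.1705) + 3.7 * (-1.0000, 0.0000) = (-8.5089 + -3.7000, -0.1705 + 0.0000) = (-12.2089, -0.1705)
link 3: phi[3] = 110 + 120 + -50 + 45 = 225 deg
  cos(225 deg) = -0.7071, sin(225 deg) = -0.7071
  joint[4] = (-12.2089, -0.1705) + 10.7 * (-0.7071, -0.7071) = (-12.2089 + -7.5660, -0.1705 + -7.5660) = (-19.7749, -7.7365)
End effector: (-19.7749, -7.7365)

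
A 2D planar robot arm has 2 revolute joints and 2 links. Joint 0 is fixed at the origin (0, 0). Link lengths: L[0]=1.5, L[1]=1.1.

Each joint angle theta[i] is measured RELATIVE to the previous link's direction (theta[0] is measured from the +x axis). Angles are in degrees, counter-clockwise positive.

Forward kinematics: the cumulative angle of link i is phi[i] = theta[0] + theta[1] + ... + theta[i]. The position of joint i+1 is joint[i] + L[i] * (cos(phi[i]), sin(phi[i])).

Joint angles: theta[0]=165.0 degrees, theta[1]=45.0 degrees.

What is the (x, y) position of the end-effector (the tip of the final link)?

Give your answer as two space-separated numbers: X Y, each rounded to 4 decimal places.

Answer: -2.4015 -0.1618

Derivation:
joint[0] = (0.0000, 0.0000)  (base)
link 0: phi[0] = 165 = 165 deg
  cos(165 deg) = -0.9659, sin(165 deg) = 0.2588
  joint[1] = (0.0000, 0.0000) + 1.5 * (-0.9659, 0.2588) = (0.0000 + -1.4489, 0.0000 + 0.3882) = (-1.4489, 0.3882)
link 1: phi[1] = 165 + 45 = 210 deg
  cos(210 deg) = -0.8660, sin(210 deg) = -0.5000
  joint[2] = (-1.4489, 0.3882) + 1.1 * (-0.8660, -0.5000) = (-1.4489 + -0.9526, 0.3882 + -0.5500) = (-2.4015, -0.1618)
End effector: (-2.4015, -0.1618)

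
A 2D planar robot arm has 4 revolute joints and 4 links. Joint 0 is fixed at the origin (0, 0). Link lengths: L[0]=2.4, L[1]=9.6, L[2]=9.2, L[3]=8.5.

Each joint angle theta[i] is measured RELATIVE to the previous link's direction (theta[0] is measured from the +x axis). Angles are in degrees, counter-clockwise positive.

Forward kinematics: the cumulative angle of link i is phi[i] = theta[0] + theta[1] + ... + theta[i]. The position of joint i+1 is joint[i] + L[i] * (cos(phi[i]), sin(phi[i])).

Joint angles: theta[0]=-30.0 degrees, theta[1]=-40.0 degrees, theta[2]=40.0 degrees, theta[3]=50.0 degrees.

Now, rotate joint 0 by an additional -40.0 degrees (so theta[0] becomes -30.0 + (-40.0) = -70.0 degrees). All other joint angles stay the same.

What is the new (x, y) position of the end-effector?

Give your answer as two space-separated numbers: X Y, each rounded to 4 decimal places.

joint[0] = (0.0000, 0.0000)  (base)
link 0: phi[0] = -70 = -70 deg
  cos(-70 deg) = 0.3420, sin(-70 deg) = -0.9397
  joint[1] = (0.0000, 0.0000) + 2.4 * (0.3420, -0.9397) = (0.0000 + 0.8208, 0.0000 + -2.2553) = (0.8208, -2.2553)
link 1: phi[1] = -70 + -40 = -110 deg
  cos(-110 deg) = -0.3420, sin(-110 deg) = -0.9397
  joint[2] = (0.8208, -2.2553) + 9.6 * (-0.3420, -0.9397) = (0.8208 + -3.2834, -2.2553 + -9.0210) = (-2.4625, -11.2763)
link 2: phi[2] = -70 + -40 + 40 = -70 deg
  cos(-70 deg) = 0.3420, sin(-70 deg) = -0.9397
  joint[3] = (-2.4625, -11.2763) + 9.2 * (0.3420, -0.9397) = (-2.4625 + 3.1466, -11.2763 + -8.6452) = (0.6840, -19.9215)
link 3: phi[3] = -70 + -40 + 40 + 50 = -20 deg
  cos(-20 deg) = 0.9397, sin(-20 deg) = -0.3420
  joint[4] = (0.6840, -19.9215) + 8.5 * (0.9397, -0.3420) = (0.6840 + 7.9874, -19.9215 + -2.9072) = (8.6714, -22.8287)
End effector: (8.6714, -22.8287)

Answer: 8.6714 -22.8287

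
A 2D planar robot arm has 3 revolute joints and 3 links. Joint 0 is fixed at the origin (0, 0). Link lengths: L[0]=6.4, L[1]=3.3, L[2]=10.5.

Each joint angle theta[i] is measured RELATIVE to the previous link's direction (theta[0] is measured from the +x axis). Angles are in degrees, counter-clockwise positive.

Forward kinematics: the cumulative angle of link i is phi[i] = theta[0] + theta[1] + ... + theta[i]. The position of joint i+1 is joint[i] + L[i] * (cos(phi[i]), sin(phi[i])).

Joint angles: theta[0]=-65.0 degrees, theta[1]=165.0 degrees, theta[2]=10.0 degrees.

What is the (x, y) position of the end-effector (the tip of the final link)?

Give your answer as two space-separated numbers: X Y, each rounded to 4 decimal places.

Answer: -1.4595 7.3163

Derivation:
joint[0] = (0.0000, 0.0000)  (base)
link 0: phi[0] = -65 = -65 deg
  cos(-65 deg) = 0.4226, sin(-65 deg) = -0.9063
  joint[1] = (0.0000, 0.0000) + 6.4 * (0.4226, -0.9063) = (0.0000 + 2.7048, 0.0000 + -5.8004) = (2.7048, -5.8004)
link 1: phi[1] = -65 + 165 = 100 deg
  cos(100 deg) = -0.1736, sin(100 deg) = 0.9848
  joint[2] = (2.7048, -5.8004) + 3.3 * (-0.1736, 0.9848) = (2.7048 + -0.5730, -5.8004 + 3.2499) = (2.1317, -2.5505)
link 2: phi[2] = -65 + 165 + 10 = 110 deg
  cos(110 deg) = -0.3420, sin(110 deg) = 0.9397
  joint[3] = (2.1317, -2.5505) + 10.5 * (-0.3420, 0.9397) = (2.1317 + -3.5912, -2.5505 + 9.8668) = (-1.4595, 7.3163)
End effector: (-1.4595, 7.3163)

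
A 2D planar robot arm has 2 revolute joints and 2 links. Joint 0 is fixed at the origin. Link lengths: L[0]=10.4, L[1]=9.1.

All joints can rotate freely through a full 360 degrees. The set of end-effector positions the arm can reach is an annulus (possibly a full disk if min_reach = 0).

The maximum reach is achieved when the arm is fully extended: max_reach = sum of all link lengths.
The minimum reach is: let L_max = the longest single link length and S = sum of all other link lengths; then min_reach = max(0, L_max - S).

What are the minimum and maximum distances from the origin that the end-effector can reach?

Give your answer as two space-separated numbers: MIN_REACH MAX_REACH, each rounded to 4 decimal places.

Link lengths: [10.4, 9.1]
max_reach = 10.4 + 9.1 = 19.5
L_max = max([10.4, 9.1]) = 10.4
S (sum of others) = 19.5 - 10.4 = 9.1
min_reach = max(0, 10.4 - 9.1) = max(0, 1.3) = 1.3

Answer: 1.3000 19.5000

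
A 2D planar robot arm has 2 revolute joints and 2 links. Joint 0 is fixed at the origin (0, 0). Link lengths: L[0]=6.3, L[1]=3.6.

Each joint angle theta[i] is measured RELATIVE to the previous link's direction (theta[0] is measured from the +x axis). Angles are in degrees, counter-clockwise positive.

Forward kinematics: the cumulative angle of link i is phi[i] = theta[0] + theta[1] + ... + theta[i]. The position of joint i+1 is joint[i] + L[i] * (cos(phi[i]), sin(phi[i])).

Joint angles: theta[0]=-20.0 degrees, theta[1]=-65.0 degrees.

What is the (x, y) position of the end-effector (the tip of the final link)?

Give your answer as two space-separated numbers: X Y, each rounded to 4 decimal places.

Answer: 6.2338 -5.7410

Derivation:
joint[0] = (0.0000, 0.0000)  (base)
link 0: phi[0] = -20 = -20 deg
  cos(-20 deg) = 0.9397, sin(-20 deg) = -0.3420
  joint[1] = (0.0000, 0.0000) + 6.3 * (0.9397, -0.3420) = (0.0000 + 5.9201, 0.0000 + -2.1547) = (5.9201, -2.1547)
link 1: phi[1] = -20 + -65 = -85 deg
  cos(-85 deg) = 0.0872, sin(-85 deg) = -0.9962
  joint[2] = (5.9201, -2.1547) + 3.6 * (0.0872, -0.9962) = (5.9201 + 0.3138, -2.1547 + -3.5863) = (6.2338, -5.7410)
End effector: (6.2338, -5.7410)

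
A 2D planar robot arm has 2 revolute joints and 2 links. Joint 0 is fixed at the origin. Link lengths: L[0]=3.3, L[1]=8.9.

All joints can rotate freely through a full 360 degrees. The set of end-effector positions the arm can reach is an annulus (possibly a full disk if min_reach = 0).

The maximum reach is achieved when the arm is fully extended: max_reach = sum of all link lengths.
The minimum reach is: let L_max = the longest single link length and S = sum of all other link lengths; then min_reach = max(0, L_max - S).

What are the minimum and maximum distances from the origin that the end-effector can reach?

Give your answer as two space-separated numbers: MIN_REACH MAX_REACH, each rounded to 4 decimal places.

Link lengths: [3.3, 8.9]
max_reach = 3.3 + 8.9 = 12.2
L_max = max([3.3, 8.9]) = 8.9
S (sum of others) = 12.2 - 8.9 = 3.3
min_reach = max(0, 8.9 - 3.3) = max(0, 5.6) = 5.6

Answer: 5.6000 12.2000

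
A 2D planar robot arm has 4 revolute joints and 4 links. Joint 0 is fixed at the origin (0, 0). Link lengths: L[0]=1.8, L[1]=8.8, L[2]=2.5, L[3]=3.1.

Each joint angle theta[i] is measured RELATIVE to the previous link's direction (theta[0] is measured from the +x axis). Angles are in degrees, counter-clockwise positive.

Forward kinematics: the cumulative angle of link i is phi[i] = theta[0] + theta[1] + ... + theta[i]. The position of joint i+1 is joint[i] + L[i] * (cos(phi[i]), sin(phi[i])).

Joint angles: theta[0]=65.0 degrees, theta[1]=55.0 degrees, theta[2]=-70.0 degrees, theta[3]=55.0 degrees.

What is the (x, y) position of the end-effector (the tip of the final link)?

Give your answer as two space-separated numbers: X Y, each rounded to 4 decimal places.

joint[0] = (0.0000, 0.0000)  (base)
link 0: phi[0] = 65 = 65 deg
  cos(65 deg) = 0.4226, sin(65 deg) = 0.9063
  joint[1] = (0.0000, 0.0000) + 1.8 * (0.4226, 0.9063) = (0.0000 + 0.7607, 0.0000 + 1.6314) = (0.7607, 1.6314)
link 1: phi[1] = 65 + 55 = 120 deg
  cos(120 deg) = -0.5000, sin(120 deg) = 0.8660
  joint[2] = (0.7607, 1.6314) + 8.8 * (-0.5000, 0.8660) = (0.7607 + -4.4000, 1.6314 + 7.6210) = (-3.6393, 9.2524)
link 2: phi[2] = 65 + 55 + -70 = 50 deg
  cos(50 deg) = 0.6428, sin(50 deg) = 0.7660
  joint[3] = (-3.6393, 9.2524) + 2.5 * (0.6428, 0.7660) = (-3.6393 + 1.6070, 9.2524 + 1.9151) = (-2.0323, 11.1675)
link 3: phi[3] = 65 + 55 + -70 + 55 = 105 deg
  cos(105 deg) = -0.2588, sin(105 deg) = 0.9659
  joint[4] = (-2.0323, 11.1675) + 3.1 * (-0.2588, 0.9659) = (-2.0323 + -0.8023, 11.1675 + 2.9944) = (-2.8347, 14.1619)
End effector: (-2.8347, 14.1619)

Answer: -2.8347 14.1619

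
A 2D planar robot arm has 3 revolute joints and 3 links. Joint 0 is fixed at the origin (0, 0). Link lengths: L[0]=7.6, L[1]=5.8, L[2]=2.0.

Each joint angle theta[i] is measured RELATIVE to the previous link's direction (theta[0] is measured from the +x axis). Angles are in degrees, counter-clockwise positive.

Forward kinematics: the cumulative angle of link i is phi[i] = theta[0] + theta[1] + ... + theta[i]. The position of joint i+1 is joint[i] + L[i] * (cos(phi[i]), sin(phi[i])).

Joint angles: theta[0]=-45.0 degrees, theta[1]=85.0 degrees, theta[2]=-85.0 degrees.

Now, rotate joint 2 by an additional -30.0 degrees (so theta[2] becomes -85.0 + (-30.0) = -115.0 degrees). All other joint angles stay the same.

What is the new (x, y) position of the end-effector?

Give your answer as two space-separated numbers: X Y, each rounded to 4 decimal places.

Answer: 10.3347 -3.5777

Derivation:
joint[0] = (0.0000, 0.0000)  (base)
link 0: phi[0] = -45 = -45 deg
  cos(-45 deg) = 0.7071, sin(-45 deg) = -0.7071
  joint[1] = (0.0000, 0.0000) + 7.6 * (0.7071, -0.7071) = (0.0000 + 5.3740, 0.0000 + -5.3740) = (5.3740, -5.3740)
link 1: phi[1] = -45 + 85 = 40 deg
  cos(40 deg) = 0.7660, sin(40 deg) = 0.6428
  joint[2] = (5.3740, -5.3740) + 5.8 * (0.7660, 0.6428) = (5.3740 + 4.4431, -5.3740 + 3.7282) = (9.8171, -1.6458)
link 2: phi[2] = -45 + 85 + -115 = -75 deg
  cos(-75 deg) = 0.2588, sin(-75 deg) = -0.9659
  joint[3] = (9.8171, -1.6458) + 2 * (0.2588, -0.9659) = (9.8171 + 0.5176, -1.6458 + -1.9319) = (10.3347, -3.5777)
End effector: (10.3347, -3.5777)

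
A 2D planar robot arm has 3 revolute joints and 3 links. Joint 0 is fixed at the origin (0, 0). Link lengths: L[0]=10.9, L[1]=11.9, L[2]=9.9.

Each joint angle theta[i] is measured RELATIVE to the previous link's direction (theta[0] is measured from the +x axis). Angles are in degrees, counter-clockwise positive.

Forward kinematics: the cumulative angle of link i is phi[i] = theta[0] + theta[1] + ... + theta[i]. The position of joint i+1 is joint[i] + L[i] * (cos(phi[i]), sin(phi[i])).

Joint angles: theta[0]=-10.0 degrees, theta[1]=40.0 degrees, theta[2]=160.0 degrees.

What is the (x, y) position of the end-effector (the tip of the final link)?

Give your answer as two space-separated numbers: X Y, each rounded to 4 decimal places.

Answer: 11.2905 2.3381

Derivation:
joint[0] = (0.0000, 0.0000)  (base)
link 0: phi[0] = -10 = -10 deg
  cos(-10 deg) = 0.9848, sin(-10 deg) = -0.1736
  joint[1] = (0.0000, 0.0000) + 10.9 * (0.9848, -0.1736) = (0.0000 + 10.7344, 0.0000 + -1.8928) = (10.7344, -1.8928)
link 1: phi[1] = -10 + 40 = 30 deg
  cos(30 deg) = 0.8660, sin(30 deg) = 0.5000
  joint[2] = (10.7344, -1.8928) + 11.9 * (0.8660, 0.5000) = (10.7344 + 10.3057, -1.8928 + 5.9500) = (21.0401, 4.0572)
link 2: phi[2] = -10 + 40 + 160 = 190 deg
  cos(190 deg) = -0.9848, sin(190 deg) = -0.1736
  joint[3] = (21.0401, 4.0572) + 9.9 * (-0.9848, -0.1736) = (21.0401 + -9.7496, 4.0572 + -1.7191) = (11.2905, 2.3381)
End effector: (11.2905, 2.3381)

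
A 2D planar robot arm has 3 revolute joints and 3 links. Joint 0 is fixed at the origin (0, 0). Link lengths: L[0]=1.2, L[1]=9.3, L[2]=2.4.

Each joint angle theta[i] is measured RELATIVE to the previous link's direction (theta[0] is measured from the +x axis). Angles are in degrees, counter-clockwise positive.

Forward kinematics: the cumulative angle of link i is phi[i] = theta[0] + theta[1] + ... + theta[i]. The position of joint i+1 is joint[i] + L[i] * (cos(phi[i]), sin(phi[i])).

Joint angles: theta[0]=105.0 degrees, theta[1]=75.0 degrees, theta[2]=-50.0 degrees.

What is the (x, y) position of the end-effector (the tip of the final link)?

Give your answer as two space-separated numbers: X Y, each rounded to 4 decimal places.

Answer: -11.1533 2.9976

Derivation:
joint[0] = (0.0000, 0.0000)  (base)
link 0: phi[0] = 105 = 105 deg
  cos(105 deg) = -0.2588, sin(105 deg) = 0.9659
  joint[1] = (0.0000, 0.0000) + 1.2 * (-0.2588, 0.9659) = (0.0000 + -0.3106, 0.0000 + 1.1591) = (-0.3106, 1.1591)
link 1: phi[1] = 105 + 75 = 180 deg
  cos(180 deg) = -1.0000, sin(180 deg) = 0.0000
  joint[2] = (-0.3106, 1.1591) + 9.3 * (-1.0000, 0.0000) = (-0.3106 + -9.3000, 1.1591 + 0.0000) = (-9.6106, 1.1591)
link 2: phi[2] = 105 + 75 + -50 = 130 deg
  cos(130 deg) = -0.6428, sin(130 deg) = 0.7660
  joint[3] = (-9.6106, 1.1591) + 2.4 * (-0.6428, 0.7660) = (-9.6106 + -1.5427, 1.1591 + 1.8385) = (-11.1533, 2.9976)
End effector: (-11.1533, 2.9976)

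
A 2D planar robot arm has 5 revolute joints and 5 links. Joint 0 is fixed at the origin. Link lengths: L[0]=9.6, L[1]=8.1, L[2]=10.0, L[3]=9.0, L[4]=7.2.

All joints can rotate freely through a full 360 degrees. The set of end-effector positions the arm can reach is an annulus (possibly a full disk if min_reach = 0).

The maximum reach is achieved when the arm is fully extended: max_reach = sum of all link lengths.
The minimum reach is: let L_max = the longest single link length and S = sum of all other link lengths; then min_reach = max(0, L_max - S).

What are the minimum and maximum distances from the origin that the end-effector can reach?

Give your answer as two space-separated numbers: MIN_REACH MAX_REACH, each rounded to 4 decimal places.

Answer: 0.0000 43.9000

Derivation:
Link lengths: [9.6, 8.1, 10.0, 9.0, 7.2]
max_reach = 9.6 + 8.1 + 10 + 9 + 7.2 = 43.9
L_max = max([9.6, 8.1, 10.0, 9.0, 7.2]) = 10
S (sum of others) = 43.9 - 10 = 33.9
min_reach = max(0, 10 - 33.9) = max(0, -23.9) = 0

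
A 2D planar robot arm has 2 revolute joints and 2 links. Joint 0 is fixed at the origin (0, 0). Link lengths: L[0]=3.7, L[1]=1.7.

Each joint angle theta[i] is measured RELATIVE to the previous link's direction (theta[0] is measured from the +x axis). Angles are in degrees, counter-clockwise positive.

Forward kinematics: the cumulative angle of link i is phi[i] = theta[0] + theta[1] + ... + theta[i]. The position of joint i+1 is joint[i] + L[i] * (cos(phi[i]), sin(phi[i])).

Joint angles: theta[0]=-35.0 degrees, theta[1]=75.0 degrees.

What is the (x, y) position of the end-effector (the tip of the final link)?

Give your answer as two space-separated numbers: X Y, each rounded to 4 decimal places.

Answer: 4.3331 -1.0295

Derivation:
joint[0] = (0.0000, 0.0000)  (base)
link 0: phi[0] = -35 = -35 deg
  cos(-35 deg) = 0.8192, sin(-35 deg) = -0.5736
  joint[1] = (0.0000, 0.0000) + 3.7 * (0.8192, -0.5736) = (0.0000 + 3.0309, 0.0000 + -2.1222) = (3.0309, -2.1222)
link 1: phi[1] = -35 + 75 = 40 deg
  cos(40 deg) = 0.7660, sin(40 deg) = 0.6428
  joint[2] = (3.0309, -2.1222) + 1.7 * (0.7660, 0.6428) = (3.0309 + 1.3023, -2.1222 + 1.0927) = (4.3331, -1.0295)
End effector: (4.3331, -1.0295)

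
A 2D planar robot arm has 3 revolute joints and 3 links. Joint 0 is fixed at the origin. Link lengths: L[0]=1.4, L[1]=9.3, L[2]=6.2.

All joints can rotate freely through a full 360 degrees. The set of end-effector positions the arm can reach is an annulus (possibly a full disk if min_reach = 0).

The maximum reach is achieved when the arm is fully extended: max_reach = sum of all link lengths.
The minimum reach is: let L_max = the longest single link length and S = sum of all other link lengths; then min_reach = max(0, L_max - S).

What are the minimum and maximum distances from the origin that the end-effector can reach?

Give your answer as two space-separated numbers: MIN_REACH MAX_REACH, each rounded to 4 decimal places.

Link lengths: [1.4, 9.3, 6.2]
max_reach = 1.4 + 9.3 + 6.2 = 16.9
L_max = max([1.4, 9.3, 6.2]) = 9.3
S (sum of others) = 16.9 - 9.3 = 7.6
min_reach = max(0, 9.3 - 7.6) = max(0, 1.7) = 1.7

Answer: 1.7000 16.9000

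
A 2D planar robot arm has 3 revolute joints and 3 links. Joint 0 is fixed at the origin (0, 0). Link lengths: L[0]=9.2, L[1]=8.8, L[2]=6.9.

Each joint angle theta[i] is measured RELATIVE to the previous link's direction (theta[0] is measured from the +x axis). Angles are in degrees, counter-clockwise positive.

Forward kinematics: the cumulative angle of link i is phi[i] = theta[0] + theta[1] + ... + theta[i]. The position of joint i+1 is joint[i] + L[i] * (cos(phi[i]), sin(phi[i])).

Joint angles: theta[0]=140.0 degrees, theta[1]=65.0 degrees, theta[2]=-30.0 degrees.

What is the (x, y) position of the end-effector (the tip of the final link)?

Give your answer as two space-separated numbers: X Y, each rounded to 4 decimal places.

Answer: -21.8969 2.7960

Derivation:
joint[0] = (0.0000, 0.0000)  (base)
link 0: phi[0] = 140 = 140 deg
  cos(140 deg) = -0.7660, sin(140 deg) = 0.6428
  joint[1] = (0.0000, 0.0000) + 9.2 * (-0.7660, 0.6428) = (0.0000 + -7.0476, 0.0000 + 5.9136) = (-7.0476, 5.9136)
link 1: phi[1] = 140 + 65 = 205 deg
  cos(205 deg) = -0.9063, sin(205 deg) = -0.4226
  joint[2] = (-7.0476, 5.9136) + 8.8 * (-0.9063, -0.4226) = (-7.0476 + -7.9755, 5.9136 + -3.7190) = (-15.0231, 2.1946)
link 2: phi[2] = 140 + 65 + -30 = 175 deg
  cos(175 deg) = -0.9962, sin(175 deg) = 0.0872
  joint[3] = (-15.0231, 2.1946) + 6.9 * (-0.9962, 0.0872) = (-15.0231 + -6.8737, 2.1946 + 0.6014) = (-21.8969, 2.7960)
End effector: (-21.8969, 2.7960)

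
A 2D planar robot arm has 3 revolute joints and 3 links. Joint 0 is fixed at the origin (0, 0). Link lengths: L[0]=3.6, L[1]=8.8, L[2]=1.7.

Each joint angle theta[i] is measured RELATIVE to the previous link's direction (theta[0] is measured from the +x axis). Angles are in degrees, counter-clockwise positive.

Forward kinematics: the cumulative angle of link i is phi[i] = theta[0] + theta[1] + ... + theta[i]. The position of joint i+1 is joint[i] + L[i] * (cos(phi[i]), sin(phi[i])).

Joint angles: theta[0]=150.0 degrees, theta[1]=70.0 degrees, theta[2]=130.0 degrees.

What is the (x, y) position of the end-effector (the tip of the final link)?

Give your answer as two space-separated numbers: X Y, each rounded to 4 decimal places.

Answer: -8.1847 -4.1517

Derivation:
joint[0] = (0.0000, 0.0000)  (base)
link 0: phi[0] = 150 = 150 deg
  cos(150 deg) = -0.8660, sin(150 deg) = 0.5000
  joint[1] = (0.0000, 0.0000) + 3.6 * (-0.8660, 0.5000) = (0.0000 + -3.1177, 0.0000 + 1.8000) = (-3.1177, 1.8000)
link 1: phi[1] = 150 + 70 = 220 deg
  cos(220 deg) = -0.7660, sin(220 deg) = -0.6428
  joint[2] = (-3.1177, 1.8000) + 8.8 * (-0.7660, -0.6428) = (-3.1177 + -6.7412, 1.8000 + -5.6565) = (-9.8589, -3.8565)
link 2: phi[2] = 150 + 70 + 130 = 350 deg
  cos(350 deg) = 0.9848, sin(350 deg) = -0.1736
  joint[3] = (-9.8589, -3.8565) + 1.7 * (0.9848, -0.1736) = (-9.8589 + 1.6742, -3.8565 + -0.2952) = (-8.1847, -4.1517)
End effector: (-8.1847, -4.1517)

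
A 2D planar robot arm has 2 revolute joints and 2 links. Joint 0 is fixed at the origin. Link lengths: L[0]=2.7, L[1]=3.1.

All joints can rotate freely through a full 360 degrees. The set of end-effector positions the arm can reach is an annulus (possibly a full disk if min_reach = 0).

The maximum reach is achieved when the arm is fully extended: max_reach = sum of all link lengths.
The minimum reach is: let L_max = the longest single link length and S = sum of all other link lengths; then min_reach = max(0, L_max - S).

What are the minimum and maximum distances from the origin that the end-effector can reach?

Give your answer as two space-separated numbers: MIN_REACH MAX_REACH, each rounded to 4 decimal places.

Answer: 0.4000 5.8000

Derivation:
Link lengths: [2.7, 3.1]
max_reach = 2.7 + 3.1 = 5.8
L_max = max([2.7, 3.1]) = 3.1
S (sum of others) = 5.8 - 3.1 = 2.7
min_reach = max(0, 3.1 - 2.7) = max(0, 0.4) = 0.4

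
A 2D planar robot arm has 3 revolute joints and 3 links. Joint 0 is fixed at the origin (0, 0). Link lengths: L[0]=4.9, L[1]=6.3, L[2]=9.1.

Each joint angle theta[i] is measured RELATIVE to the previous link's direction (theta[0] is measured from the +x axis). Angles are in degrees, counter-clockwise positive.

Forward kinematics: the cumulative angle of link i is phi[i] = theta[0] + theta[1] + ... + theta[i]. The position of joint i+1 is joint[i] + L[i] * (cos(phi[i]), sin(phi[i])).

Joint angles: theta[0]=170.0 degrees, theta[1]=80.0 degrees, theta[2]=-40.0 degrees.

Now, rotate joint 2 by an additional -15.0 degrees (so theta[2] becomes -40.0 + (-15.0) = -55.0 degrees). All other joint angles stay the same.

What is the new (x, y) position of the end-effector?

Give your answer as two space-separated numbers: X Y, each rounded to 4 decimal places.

Answer: -15.7702 -7.4244

Derivation:
joint[0] = (0.0000, 0.0000)  (base)
link 0: phi[0] = 170 = 170 deg
  cos(170 deg) = -0.9848, sin(170 deg) = 0.1736
  joint[1] = (0.0000, 0.0000) + 4.9 * (-0.9848, 0.1736) = (0.0000 + -4.8256, 0.0000 + 0.8509) = (-4.8256, 0.8509)
link 1: phi[1] = 170 + 80 = 250 deg
  cos(250 deg) = -0.3420, sin(250 deg) = -0.9397
  joint[2] = (-4.8256, 0.8509) + 6.3 * (-0.3420, -0.9397) = (-4.8256 + -2.1547, 0.8509 + -5.9201) = (-6.9803, -5.0692)
link 2: phi[2] = 170 + 80 + -55 = 195 deg
  cos(195 deg) = -0.9659, sin(195 deg) = -0.2588
  joint[3] = (-6.9803, -5.0692) + 9.1 * (-0.9659, -0.2588) = (-6.9803 + -8.7899, -5.0692 + -2.3553) = (-15.7702, -7.4244)
End effector: (-15.7702, -7.4244)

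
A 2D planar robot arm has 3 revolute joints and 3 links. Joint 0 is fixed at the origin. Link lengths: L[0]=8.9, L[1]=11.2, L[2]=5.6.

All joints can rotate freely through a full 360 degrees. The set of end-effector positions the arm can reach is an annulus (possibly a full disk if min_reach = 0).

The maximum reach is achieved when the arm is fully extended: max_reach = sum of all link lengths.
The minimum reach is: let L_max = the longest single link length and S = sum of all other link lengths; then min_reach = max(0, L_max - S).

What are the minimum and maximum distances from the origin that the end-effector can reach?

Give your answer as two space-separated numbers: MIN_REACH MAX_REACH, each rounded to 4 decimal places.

Answer: 0.0000 25.7000

Derivation:
Link lengths: [8.9, 11.2, 5.6]
max_reach = 8.9 + 11.2 + 5.6 = 25.7
L_max = max([8.9, 11.2, 5.6]) = 11.2
S (sum of others) = 25.7 - 11.2 = 14.5
min_reach = max(0, 11.2 - 14.5) = max(0, -3.3) = 0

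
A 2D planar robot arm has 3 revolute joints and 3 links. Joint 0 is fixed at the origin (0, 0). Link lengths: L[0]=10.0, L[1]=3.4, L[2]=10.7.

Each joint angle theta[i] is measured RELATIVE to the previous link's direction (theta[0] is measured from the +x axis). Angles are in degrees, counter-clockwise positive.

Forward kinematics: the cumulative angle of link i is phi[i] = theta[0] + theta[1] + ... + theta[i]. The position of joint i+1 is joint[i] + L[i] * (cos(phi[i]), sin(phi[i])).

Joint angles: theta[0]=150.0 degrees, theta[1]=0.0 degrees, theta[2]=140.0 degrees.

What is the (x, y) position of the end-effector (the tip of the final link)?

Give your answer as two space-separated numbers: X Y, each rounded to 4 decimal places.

joint[0] = (0.0000, 0.0000)  (base)
link 0: phi[0] = 150 = 150 deg
  cos(150 deg) = -0.8660, sin(150 deg) = 0.5000
  joint[1] = (0.0000, 0.0000) + 10 * (-0.8660, 0.5000) = (0.0000 + -8.6603, 0.0000 + 5.0000) = (-8.6603, 5.0000)
link 1: phi[1] = 150 + 0 = 150 deg
  cos(150 deg) = -0.8660, sin(150 deg) = 0.5000
  joint[2] = (-8.6603, 5.0000) + 3.4 * (-0.8660, 0.5000) = (-8.6603 + -2.9445, 5.0000 + 1.7000) = (-11.6047, 6.7000)
link 2: phi[2] = 150 + 0 + 140 = 290 deg
  cos(290 deg) = 0.3420, sin(290 deg) = -0.9397
  joint[3] = (-11.6047, 6.7000) + 10.7 * (0.3420, -0.9397) = (-11.6047 + 3.6596, 6.7000 + -10.0547) = (-7.9451, -3.3547)
End effector: (-7.9451, -3.3547)

Answer: -7.9451 -3.3547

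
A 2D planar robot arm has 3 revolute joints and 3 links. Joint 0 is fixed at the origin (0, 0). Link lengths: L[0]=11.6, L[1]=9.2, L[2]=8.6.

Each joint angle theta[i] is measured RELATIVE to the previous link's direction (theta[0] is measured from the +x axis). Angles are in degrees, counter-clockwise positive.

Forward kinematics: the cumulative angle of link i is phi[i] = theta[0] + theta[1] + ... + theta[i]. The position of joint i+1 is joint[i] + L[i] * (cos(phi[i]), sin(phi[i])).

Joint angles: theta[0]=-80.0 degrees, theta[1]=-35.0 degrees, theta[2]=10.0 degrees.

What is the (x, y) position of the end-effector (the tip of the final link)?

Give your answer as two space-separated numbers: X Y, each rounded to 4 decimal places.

joint[0] = (0.0000, 0.0000)  (base)
link 0: phi[0] = -80 = -80 deg
  cos(-80 deg) = 0.1736, sin(-80 deg) = -0.9848
  joint[1] = (0.0000, 0.0000) + 11.6 * (0.1736, -0.9848) = (0.0000 + 2.0143, 0.0000 + -11.4238) = (2.0143, -11.4238)
link 1: phi[1] = -80 + -35 = -115 deg
  cos(-115 deg) = -0.4226, sin(-115 deg) = -0.9063
  joint[2] = (2.0143, -11.4238) + 9.2 * (-0.4226, -0.9063) = (2.0143 + -3.8881, -11.4238 + -8.3380) = (-1.8738, -19.7618)
link 2: phi[2] = -80 + -35 + 10 = -105 deg
  cos(-105 deg) = -0.2588, sin(-105 deg) = -0.9659
  joint[3] = (-1.8738, -19.7618) + 8.6 * (-0.2588, -0.9659) = (-1.8738 + -2.2258, -19.7618 + -8.3070) = (-4.0996, -28.0688)
End effector: (-4.0996, -28.0688)

Answer: -4.0996 -28.0688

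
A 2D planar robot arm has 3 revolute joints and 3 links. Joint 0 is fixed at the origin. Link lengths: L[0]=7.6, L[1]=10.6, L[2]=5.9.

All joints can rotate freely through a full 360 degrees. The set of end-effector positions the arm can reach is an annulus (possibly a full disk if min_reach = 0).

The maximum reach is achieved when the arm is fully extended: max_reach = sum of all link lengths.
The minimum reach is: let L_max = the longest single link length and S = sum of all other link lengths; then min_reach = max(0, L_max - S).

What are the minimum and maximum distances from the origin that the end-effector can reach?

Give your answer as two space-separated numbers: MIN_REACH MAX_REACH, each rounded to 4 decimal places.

Link lengths: [7.6, 10.6, 5.9]
max_reach = 7.6 + 10.6 + 5.9 = 24.1
L_max = max([7.6, 10.6, 5.9]) = 10.6
S (sum of others) = 24.1 - 10.6 = 13.5
min_reach = max(0, 10.6 - 13.5) = max(0, -2.9) = 0

Answer: 0.0000 24.1000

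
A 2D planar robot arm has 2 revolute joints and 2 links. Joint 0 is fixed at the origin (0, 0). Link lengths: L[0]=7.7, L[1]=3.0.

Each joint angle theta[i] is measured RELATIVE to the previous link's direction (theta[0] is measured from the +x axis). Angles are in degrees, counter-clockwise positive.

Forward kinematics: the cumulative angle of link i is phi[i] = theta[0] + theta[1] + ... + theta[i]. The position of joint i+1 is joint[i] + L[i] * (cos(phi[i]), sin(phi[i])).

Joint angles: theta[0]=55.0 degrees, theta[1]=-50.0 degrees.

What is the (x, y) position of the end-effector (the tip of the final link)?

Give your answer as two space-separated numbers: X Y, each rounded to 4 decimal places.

Answer: 7.4051 6.5689

Derivation:
joint[0] = (0.0000, 0.0000)  (base)
link 0: phi[0] = 55 = 55 deg
  cos(55 deg) = 0.5736, sin(55 deg) = 0.8192
  joint[1] = (0.0000, 0.0000) + 7.7 * (0.5736, 0.8192) = (0.0000 + 4.4165, 0.0000 + 6.3075) = (4.4165, 6.3075)
link 1: phi[1] = 55 + -50 = 5 deg
  cos(5 deg) = 0.9962, sin(5 deg) = 0.0872
  joint[2] = (4.4165, 6.3075) + 3 * (0.9962, 0.0872) = (4.4165 + 2.9886, 6.3075 + 0.2615) = (7.4051, 6.5689)
End effector: (7.4051, 6.5689)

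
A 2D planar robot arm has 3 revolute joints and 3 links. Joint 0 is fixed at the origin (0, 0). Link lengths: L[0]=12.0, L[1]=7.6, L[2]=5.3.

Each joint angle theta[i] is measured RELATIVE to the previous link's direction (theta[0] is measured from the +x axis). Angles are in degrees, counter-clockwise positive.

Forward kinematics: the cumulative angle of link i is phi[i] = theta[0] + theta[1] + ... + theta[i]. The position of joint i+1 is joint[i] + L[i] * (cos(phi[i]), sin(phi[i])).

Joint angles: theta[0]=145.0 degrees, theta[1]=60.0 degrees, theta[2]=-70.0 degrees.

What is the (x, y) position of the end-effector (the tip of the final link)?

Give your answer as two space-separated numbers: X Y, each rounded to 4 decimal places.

joint[0] = (0.0000, 0.0000)  (base)
link 0: phi[0] = 145 = 145 deg
  cos(145 deg) = -0.8192, sin(145 deg) = 0.5736
  joint[1] = (0.0000, 0.0000) + 12 * (-0.8192, 0.5736) = (0.0000 + -9.8298, 0.0000 + 6.8829) = (-9.8298, 6.8829)
link 1: phi[1] = 145 + 60 = 205 deg
  cos(205 deg) = -0.9063, sin(205 deg) = -0.4226
  joint[2] = (-9.8298, 6.8829) + 7.6 * (-0.9063, -0.4226) = (-9.8298 + -6.8879, 6.8829 + -3.2119) = (-16.7178, 3.6710)
link 2: phi[2] = 145 + 60 + -70 = 135 deg
  cos(135 deg) = -0.7071, sin(135 deg) = 0.7071
  joint[3] = (-16.7178, 3.6710) + 5.3 * (-0.7071, 0.7071) = (-16.7178 + -3.7477, 3.6710 + 3.7477) = (-20.4654, 7.4187)
End effector: (-20.4654, 7.4187)

Answer: -20.4654 7.4187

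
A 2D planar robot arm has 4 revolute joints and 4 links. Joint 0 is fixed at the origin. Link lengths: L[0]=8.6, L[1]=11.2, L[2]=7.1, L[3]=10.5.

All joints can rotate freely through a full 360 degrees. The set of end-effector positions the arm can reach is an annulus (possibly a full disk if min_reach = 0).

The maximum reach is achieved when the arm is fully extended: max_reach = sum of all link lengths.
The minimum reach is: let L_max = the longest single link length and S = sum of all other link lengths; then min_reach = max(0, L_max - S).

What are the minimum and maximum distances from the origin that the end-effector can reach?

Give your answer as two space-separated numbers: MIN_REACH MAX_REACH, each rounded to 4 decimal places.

Link lengths: [8.6, 11.2, 7.1, 10.5]
max_reach = 8.6 + 11.2 + 7.1 + 10.5 = 37.4
L_max = max([8.6, 11.2, 7.1, 10.5]) = 11.2
S (sum of others) = 37.4 - 11.2 = 26.2
min_reach = max(0, 11.2 - 26.2) = max(0, -15) = 0

Answer: 0.0000 37.4000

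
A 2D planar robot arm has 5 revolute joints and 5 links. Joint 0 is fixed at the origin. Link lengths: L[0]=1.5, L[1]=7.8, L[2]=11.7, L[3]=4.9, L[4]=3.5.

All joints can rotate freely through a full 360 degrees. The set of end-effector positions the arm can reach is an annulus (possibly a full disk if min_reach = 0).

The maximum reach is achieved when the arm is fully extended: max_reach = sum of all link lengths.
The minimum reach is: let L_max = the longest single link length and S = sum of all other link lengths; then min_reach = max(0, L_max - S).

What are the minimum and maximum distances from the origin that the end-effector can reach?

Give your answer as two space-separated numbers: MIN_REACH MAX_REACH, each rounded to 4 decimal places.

Link lengths: [1.5, 7.8, 11.7, 4.9, 3.5]
max_reach = 1.5 + 7.8 + 11.7 + 4.9 + 3.5 = 29.4
L_max = max([1.5, 7.8, 11.7, 4.9, 3.5]) = 11.7
S (sum of others) = 29.4 - 11.7 = 17.7
min_reach = max(0, 11.7 - 17.7) = max(0, -6) = 0

Answer: 0.0000 29.4000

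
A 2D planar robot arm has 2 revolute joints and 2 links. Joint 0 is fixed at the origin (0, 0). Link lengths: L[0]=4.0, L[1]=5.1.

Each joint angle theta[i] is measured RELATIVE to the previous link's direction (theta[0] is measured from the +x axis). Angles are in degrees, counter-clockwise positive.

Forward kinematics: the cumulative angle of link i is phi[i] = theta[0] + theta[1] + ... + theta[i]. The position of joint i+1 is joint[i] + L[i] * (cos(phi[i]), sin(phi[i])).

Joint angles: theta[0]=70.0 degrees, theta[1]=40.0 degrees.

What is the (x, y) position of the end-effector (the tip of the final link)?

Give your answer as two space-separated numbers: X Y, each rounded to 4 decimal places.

Answer: -0.3762 8.5512

Derivation:
joint[0] = (0.0000, 0.0000)  (base)
link 0: phi[0] = 70 = 70 deg
  cos(70 deg) = 0.3420, sin(70 deg) = 0.9397
  joint[1] = (0.0000, 0.0000) + 4 * (0.3420, 0.9397) = (0.0000 + 1.3681, 0.0000 + 3.7588) = (1.3681, 3.7588)
link 1: phi[1] = 70 + 40 = 110 deg
  cos(110 deg) = -0.3420, sin(110 deg) = 0.9397
  joint[2] = (1.3681, 3.7588) + 5.1 * (-0.3420, 0.9397) = (1.3681 + -1.7443, 3.7588 + 4.7924) = (-0.3762, 8.5512)
End effector: (-0.3762, 8.5512)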